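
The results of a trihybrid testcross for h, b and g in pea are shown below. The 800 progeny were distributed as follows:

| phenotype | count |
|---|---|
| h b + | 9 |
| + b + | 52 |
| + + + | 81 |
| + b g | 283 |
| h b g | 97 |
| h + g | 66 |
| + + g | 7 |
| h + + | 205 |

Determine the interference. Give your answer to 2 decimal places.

0.51

The two most frequent reciprocal classes, h + + and + b g, are the parental types, so the F1 was h + + / + b g.
The two rarest classes, h b + and + + g, are the double crossovers. Comparing them with the parentals, only the b allele has switched, so b is the middle locus and the order is h – b – g.
h–b: (178 + 16)/800 = 0.2425; b–g: (118 + 16)/800 = 0.1675.
Expected DCO frequency = 0.2425 × 0.1675 ≈ 0.04062; observed = 16/800 ≈ 0.02000.
Coefficient of coincidence = 0.02000/0.04062 ≈ 0.49; interference = 1 − 0.49 = 0.51.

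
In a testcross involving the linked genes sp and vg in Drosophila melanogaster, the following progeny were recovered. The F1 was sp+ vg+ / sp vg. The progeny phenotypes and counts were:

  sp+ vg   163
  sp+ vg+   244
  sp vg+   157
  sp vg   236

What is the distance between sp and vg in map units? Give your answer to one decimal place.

The recombinant classes are sp+ vg and sp vg+: 163 + 157 = 320.
Recombination frequency = 320/800 = 0.4000 ≈ 40.0%, i.e. 40.0 map units.

40.0 map units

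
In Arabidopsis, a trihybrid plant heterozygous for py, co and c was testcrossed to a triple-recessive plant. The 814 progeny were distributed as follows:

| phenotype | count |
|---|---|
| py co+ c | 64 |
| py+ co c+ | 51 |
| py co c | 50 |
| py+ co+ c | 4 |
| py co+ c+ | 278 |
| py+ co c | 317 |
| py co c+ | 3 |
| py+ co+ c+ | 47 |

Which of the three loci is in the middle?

co

The two most frequent reciprocal classes, py co+ c+ and py+ co c, are the parental types, so the F1 was py co+ c+ / py+ co c.
The two rarest classes, py co c+ and py+ co+ c, are the double crossovers. Comparing them with the parentals, only the co allele has switched, so co is the middle locus and the order is c – co – py.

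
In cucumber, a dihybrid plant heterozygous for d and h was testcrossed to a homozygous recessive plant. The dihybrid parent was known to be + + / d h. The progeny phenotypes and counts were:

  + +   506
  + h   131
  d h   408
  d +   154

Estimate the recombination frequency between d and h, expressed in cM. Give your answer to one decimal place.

23.8 cM

The recombinant classes are + h and d +: 131 + 154 = 285.
Recombination frequency = 285/1199 = 0.2377 ≈ 23.8%, i.e. 23.8 cM.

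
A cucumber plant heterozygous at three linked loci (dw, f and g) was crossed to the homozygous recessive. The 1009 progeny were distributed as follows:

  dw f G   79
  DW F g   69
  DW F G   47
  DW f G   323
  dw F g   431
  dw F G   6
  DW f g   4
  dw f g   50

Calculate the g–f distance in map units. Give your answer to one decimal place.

The two most frequent reciprocal classes, dw F g and DW f G, are the parental types, so the F1 was dw F g / DW f G.
The two rarest classes, dw F G and DW f g, are the double crossovers. Comparing them with the parentals, only the g allele has switched, so g is the middle locus and the order is dw – g – f.
Crossovers in the g–f interval produce the single-crossover classes dw f g and DW F G (50 + 47 = 97) plus the double crossovers (10).
RF(g–f) = (97 + 10) / 1009 = 107/1009 = 0.1060 → 10.6 map units.

10.6 map units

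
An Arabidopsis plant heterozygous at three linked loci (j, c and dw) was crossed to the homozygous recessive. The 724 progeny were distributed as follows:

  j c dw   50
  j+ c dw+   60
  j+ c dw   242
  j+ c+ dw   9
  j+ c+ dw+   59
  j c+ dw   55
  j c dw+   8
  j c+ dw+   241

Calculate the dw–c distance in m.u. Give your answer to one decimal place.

The two most frequent reciprocal classes, j c+ dw+ and j+ c dw, are the parental types, so the F1 was j c+ dw+ / j+ c dw.
The two rarest classes, j c dw+ and j+ c+ dw, are the double crossovers. Comparing them with the parentals, only the c allele has switched, so c is the middle locus and the order is dw – c – j.
Crossovers in the dw–c interval produce the single-crossover classes j c+ dw and j+ c dw+ (55 + 60 = 115) plus the double crossovers (17).
RF(dw–c) = (115 + 17) / 724 = 132/724 = 0.1823 → 18.2 m.u.

18.2 m.u.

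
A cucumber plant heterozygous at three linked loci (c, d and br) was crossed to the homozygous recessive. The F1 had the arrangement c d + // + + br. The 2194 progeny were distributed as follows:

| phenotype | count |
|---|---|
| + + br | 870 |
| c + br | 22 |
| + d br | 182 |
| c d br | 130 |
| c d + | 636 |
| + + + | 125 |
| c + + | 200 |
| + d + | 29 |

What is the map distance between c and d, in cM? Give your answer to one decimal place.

19.7 cM

The two rarest classes, + d + and c + br, are the double crossovers. Comparing them with the parentals, only the c allele has switched, so c is the middle locus and the order is br – c – d.
Crossovers in the c–d interval produce the single-crossover classes c + + and + d br (200 + 182 = 382) plus the double crossovers (51).
RF(c–d) = (382 + 51) / 2194 = 433/2194 = 0.1974 → 19.7 cM.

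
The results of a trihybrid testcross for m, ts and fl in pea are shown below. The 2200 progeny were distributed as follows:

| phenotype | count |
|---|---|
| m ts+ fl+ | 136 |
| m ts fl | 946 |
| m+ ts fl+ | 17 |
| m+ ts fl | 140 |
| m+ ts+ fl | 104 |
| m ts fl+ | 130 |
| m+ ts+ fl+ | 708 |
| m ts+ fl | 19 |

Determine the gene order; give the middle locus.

The two most frequent reciprocal classes, m ts fl and m+ ts+ fl+, are the parental types, so the F1 was m ts fl / m+ ts+ fl+.
The two rarest classes, m ts+ fl and m+ ts fl+, are the double crossovers. Comparing them with the parentals, only the ts allele has switched, so ts is the middle locus and the order is m – ts – fl.

ts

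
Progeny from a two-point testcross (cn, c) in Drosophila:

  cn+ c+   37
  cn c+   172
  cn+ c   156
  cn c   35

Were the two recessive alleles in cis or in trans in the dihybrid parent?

trans

The two most frequent classes are cn+ c (156) and cn c+ (172); these are the parental (non-recombinant) types.
So the F1 carried cn+ c on one chromosome and cn c+ on the other — the recessive alleles are on opposite chromosomes (trans / repulsion).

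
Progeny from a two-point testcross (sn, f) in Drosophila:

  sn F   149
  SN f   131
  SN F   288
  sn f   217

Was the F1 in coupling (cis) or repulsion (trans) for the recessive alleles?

The two most frequent classes are SN F (288) and sn f (217); these are the parental (non-recombinant) types.
So the F1 carried SN F on one chromosome and sn f on the other — the recessive alleles are on the same chromosome (cis / coupling).

cis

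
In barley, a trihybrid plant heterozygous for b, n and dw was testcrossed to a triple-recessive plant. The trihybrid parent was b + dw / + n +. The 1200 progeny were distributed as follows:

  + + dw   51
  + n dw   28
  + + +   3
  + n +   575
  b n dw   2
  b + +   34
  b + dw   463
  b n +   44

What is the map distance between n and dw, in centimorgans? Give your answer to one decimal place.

5.6 centimorgans

The two rarest classes, b n dw and + + +, are the double crossovers. Comparing them with the parentals, only the n allele has switched, so n is the middle locus and the order is b – n – dw.
Crossovers in the n–dw interval produce the single-crossover classes b + + and + n dw (34 + 28 = 62) plus the double crossovers (5).
RF(n–dw) = (62 + 5) / 1200 = 67/1200 = 0.0558 → 5.6 centimorgans.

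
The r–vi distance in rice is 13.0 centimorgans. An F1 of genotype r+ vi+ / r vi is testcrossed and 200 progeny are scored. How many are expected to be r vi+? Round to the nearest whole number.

A map distance of 13.0 centimorgans corresponds to a recombination frequency of 0.130.
The F1 is r+ vi+ / r vi, so r vi+ is a recombinant gamete class with expected frequency r/2 = 0.130/2 = 0.0650.
Expected number = 0.0650 × 200 = 13.00 ≈ 13.

13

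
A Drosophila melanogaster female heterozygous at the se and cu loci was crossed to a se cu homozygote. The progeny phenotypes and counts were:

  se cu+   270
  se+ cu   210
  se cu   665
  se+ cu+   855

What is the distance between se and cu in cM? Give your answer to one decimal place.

24.0 cM

The two most frequent classes, se+ cu+ (855) and se cu (665), are the parental types, so the F1 was se+ cu+ / se cu.
The recombinant classes are se+ cu and se cu+: 210 + 270 = 480.
Recombination frequency = 480/2000 = 0.2400 ≈ 24.0%, i.e. 24.0 cM.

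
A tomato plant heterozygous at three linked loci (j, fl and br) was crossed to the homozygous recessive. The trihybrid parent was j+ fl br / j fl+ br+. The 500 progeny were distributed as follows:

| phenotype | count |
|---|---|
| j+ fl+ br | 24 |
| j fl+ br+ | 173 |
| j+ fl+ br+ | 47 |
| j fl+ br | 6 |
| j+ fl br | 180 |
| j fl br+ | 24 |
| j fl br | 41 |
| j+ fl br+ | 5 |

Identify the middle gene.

The two rarest classes, j+ fl br+ and j fl+ br, are the double crossovers. Comparing them with the parentals, only the br allele has switched, so br is the middle locus and the order is fl – br – j.

br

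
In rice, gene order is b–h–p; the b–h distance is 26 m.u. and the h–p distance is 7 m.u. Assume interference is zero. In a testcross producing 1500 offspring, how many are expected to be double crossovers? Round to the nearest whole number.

Map distances give recombination frequencies of 0.260 and 0.070 for the two intervals.
With no interference, expected double-crossover frequency = 0.260 × 0.070 = 0.01820.
Expected number = 0.01820 × 1500 = 27.30 ≈ 27.

27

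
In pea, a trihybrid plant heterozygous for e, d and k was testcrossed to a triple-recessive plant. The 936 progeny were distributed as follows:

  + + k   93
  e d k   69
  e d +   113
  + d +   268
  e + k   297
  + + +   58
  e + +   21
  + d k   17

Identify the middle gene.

k

The two most frequent reciprocal classes, + d + and e + k, are the parental types, so the F1 was + d + / e + k.
The two rarest classes, + d k and e + +, are the double crossovers. Comparing them with the parentals, only the k allele has switched, so k is the middle locus and the order is d – k – e.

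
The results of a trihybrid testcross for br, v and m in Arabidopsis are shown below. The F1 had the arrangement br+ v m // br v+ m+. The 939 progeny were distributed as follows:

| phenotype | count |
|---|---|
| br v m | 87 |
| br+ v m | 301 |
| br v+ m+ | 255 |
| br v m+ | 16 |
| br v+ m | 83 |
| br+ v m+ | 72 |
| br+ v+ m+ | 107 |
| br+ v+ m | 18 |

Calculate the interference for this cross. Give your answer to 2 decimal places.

The two rarest classes, br+ v+ m and br v m+, are the double crossovers. Comparing them with the parentals, only the v allele has switched, so v is the middle locus and the order is br – v – m.
br–v: (194 + 34)/939 = 0.2428; v–m: (155 + 34)/939 = 0.2013.
Expected DCO frequency = 0.2428 × 0.2013 ≈ 0.04888; observed = 34/939 ≈ 0.03621.
Coefficient of coincidence = 0.03621/0.04888 ≈ 0.74; interference = 1 − 0.74 = 0.26.

0.26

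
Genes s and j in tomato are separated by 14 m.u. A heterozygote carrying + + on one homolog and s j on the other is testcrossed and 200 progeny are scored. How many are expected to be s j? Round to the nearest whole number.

86

A map distance of 14 m.u. corresponds to a recombination frequency of 0.140.
The F1 is + + / s j, so s j is a parental gamete class with expected frequency (1 − r)/2 = 0.860/2 = 0.4300.
Expected number = 0.4300 × 200 = 86.00 ≈ 86.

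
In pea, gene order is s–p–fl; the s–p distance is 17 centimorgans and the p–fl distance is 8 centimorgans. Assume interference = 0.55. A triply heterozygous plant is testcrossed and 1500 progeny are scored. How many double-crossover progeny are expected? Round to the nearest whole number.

Map distances give recombination frequencies of 0.170 and 0.080 for the two intervals.
With interference 0.55 (so coincidence = 0.45), expected double-crossover frequency = 0.170 × 0.080 × 0.45 = 0.00612.
Expected number = 0.00612 × 1500 = 9.18 ≈ 9.

9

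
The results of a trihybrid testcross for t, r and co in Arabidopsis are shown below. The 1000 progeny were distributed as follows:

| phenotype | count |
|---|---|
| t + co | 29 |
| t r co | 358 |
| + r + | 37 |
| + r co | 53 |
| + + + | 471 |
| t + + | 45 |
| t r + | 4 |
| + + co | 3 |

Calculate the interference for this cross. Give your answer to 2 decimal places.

The two most frequent reciprocal classes, t r co and + + +, are the parental types, so the F1 was t r co / + + +.
The two rarest classes, t r + and + + co, are the double crossovers. Comparing them with the parentals, only the co allele has switched, so co is the middle locus and the order is r – co – t.
r–co: (66 + 7)/1000 = 0.0730; co–t: (98 + 7)/1000 = 0.1050.
Expected DCO frequency = 0.0730 × 0.1050 ≈ 0.00766; observed = 7/1000 ≈ 0.00700.
Coefficient of coincidence = 0.00700/0.00766 ≈ 0.91; interference = 1 − 0.91 = 0.09.

0.09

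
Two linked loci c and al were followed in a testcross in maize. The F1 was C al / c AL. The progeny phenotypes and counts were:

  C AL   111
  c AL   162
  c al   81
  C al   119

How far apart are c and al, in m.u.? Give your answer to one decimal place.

40.6 m.u.

The recombinant classes are C AL and c al: 111 + 81 = 192.
Recombination frequency = 192/473 = 0.4059 ≈ 40.6%, i.e. 40.6 m.u.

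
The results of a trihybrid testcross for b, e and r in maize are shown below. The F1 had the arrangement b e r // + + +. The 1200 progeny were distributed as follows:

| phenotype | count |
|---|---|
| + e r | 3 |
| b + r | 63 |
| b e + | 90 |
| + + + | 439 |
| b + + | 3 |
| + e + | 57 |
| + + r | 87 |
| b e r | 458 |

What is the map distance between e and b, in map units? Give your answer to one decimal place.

The two rarest classes, + e r and b + +, are the double crossovers. Comparing them with the parentals, only the b allele has switched, so b is the middle locus and the order is e – b – r.
Crossovers in the e–b interval produce the single-crossover classes b + r and + e + (63 + 57 = 120) plus the double crossovers (6).
RF(e–b) = (120 + 6) / 1200 = 126/1200 = 0.1050 → 10.5 map units.

10.5 map units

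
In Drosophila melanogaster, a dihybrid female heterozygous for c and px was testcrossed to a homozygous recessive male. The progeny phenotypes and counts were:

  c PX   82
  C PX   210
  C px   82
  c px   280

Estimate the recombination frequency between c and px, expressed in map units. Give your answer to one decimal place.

25.1 map units

The two most frequent classes, C PX (210) and c px (280), are the parental types, so the F1 was C PX / c px.
The recombinant classes are C px and c PX: 82 + 82 = 164.
Recombination frequency = 164/654 = 0.2508 ≈ 25.1%, i.e. 25.1 map units.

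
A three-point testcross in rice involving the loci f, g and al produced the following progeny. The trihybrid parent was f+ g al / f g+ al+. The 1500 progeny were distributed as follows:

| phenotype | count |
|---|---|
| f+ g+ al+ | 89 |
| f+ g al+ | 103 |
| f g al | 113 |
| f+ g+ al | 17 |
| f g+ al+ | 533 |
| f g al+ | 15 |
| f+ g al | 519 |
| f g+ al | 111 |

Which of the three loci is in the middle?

The two rarest classes, f+ g+ al and f g al+, are the double crossovers. Comparing them with the parentals, only the g allele has switched, so g is the middle locus and the order is al – g – f.

g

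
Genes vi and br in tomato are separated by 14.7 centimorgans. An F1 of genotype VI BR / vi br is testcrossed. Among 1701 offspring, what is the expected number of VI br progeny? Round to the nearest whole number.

A map distance of 14.7 centimorgans corresponds to a recombination frequency of 0.147.
The F1 is VI BR / vi br, so VI br is a recombinant gamete class with expected frequency r/2 = 0.147/2 = 0.0735.
Expected number = 0.0735 × 1701 = 125.02 ≈ 125.

125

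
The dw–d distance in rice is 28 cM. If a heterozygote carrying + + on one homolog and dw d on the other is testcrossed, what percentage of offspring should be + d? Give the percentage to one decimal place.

A map distance of 28 cM corresponds to a recombination frequency of 0.280.
The F1 is + + / dw d, so + d is a recombinant gamete class with expected frequency r/2 = 0.280/2 = 0.1400.
That is 0.1400 = 14.0% of the progeny.

14.0%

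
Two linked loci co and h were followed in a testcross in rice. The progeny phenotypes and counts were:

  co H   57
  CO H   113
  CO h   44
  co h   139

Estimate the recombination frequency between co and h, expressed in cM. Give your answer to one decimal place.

The two most frequent classes, CO H (113) and co h (139), are the parental types, so the F1 was CO H / co h.
The recombinant classes are CO h and co H: 44 + 57 = 101.
Recombination frequency = 101/353 = 0.2861 ≈ 28.6%, i.e. 28.6 cM.

28.6 cM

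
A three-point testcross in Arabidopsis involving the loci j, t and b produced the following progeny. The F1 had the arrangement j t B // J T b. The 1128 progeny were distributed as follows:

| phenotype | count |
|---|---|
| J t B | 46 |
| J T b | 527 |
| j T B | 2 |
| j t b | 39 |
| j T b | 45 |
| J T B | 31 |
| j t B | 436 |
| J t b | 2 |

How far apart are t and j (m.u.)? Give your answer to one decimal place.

8.4 m.u.

The two rarest classes, j T B and J t b, are the double crossovers. Comparing them with the parentals, only the t allele has switched, so t is the middle locus and the order is j – t – b.
Crossovers in the j–t interval produce the single-crossover classes J t B and j T b (46 + 45 = 91) plus the double crossovers (4).
RF(j–t) = (91 + 4) / 1128 = 95/1128 = 0.0842 → 8.4 m.u.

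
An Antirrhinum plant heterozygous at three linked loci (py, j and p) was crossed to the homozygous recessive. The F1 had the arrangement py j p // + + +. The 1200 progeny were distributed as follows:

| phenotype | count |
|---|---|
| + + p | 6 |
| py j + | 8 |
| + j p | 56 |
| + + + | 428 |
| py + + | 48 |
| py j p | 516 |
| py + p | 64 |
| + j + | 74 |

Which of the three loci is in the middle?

The two rarest classes, py j + and + + p, are the double crossovers. Comparing them with the parentals, only the p allele has switched, so p is the middle locus and the order is j – p – py.

p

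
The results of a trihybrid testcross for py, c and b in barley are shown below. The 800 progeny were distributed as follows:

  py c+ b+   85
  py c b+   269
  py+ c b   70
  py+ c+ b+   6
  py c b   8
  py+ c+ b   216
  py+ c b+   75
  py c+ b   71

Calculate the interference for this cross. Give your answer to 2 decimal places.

0.59

The two most frequent reciprocal classes, py c b+ and py+ c+ b, are the parental types, so the F1 was py c b+ / py+ c+ b.
The two rarest classes, py c b and py+ c+ b+, are the double crossovers. Comparing them with the parentals, only the b allele has switched, so b is the middle locus and the order is c – b – py.
c–b: (155 + 14)/800 = 0.2112; b–py: (146 + 14)/800 = 0.2000.
Expected DCO frequency = 0.2112 × 0.2000 ≈ 0.04224; observed = 14/800 ≈ 0.01750.
Coefficient of coincidence = 0.01750/0.04224 ≈ 0.41; interference = 1 − 0.41 = 0.59.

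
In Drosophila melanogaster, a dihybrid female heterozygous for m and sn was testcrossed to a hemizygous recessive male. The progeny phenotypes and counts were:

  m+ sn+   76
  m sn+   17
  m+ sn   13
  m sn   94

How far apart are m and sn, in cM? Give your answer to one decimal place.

The two most frequent classes, m+ sn+ (76) and m sn (94), are the parental types, so the F1 was m+ sn+ / m sn.
The recombinant classes are m+ sn and m sn+: 13 + 17 = 30.
Recombination frequency = 30/200 = 0.1500 ≈ 15.0%, i.e. 15.0 cM.

15.0 cM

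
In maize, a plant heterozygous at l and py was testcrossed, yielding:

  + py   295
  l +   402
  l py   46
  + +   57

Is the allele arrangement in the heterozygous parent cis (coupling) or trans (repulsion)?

trans

The two most frequent classes are + py (295) and l + (402); these are the parental (non-recombinant) types.
So the F1 carried + py on one chromosome and l + on the other — the recessive alleles are on opposite chromosomes (trans / repulsion).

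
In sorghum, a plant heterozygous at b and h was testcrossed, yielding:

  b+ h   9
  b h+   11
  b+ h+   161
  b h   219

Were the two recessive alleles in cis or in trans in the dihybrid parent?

The two most frequent classes are b+ h+ (161) and b h (219); these are the parental (non-recombinant) types.
So the F1 carried b+ h+ on one chromosome and b h on the other — the recessive alleles are on the same chromosome (cis / coupling).

cis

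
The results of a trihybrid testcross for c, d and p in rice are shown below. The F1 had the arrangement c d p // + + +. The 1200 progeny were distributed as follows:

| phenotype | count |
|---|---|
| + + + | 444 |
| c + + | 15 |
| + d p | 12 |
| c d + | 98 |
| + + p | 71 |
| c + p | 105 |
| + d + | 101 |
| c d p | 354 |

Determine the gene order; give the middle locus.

c

The two rarest classes, + d p and c + +, are the double crossovers. Comparing them with the parentals, only the c allele has switched, so c is the middle locus and the order is p – c – d.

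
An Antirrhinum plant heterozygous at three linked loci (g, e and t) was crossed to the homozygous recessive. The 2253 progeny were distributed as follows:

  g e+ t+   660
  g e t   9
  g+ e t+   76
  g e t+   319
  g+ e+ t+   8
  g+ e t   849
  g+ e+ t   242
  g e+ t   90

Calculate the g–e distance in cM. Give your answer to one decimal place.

25.7 cM

The two most frequent reciprocal classes, g+ e t and g e+ t+, are the parental types, so the F1 was g+ e t / g e+ t+.
The two rarest classes, g e t and g+ e+ t+, are the double crossovers. Comparing them with the parentals, only the g allele has switched, so g is the middle locus and the order is t – g – e.
Crossovers in the g–e interval produce the single-crossover classes g+ e+ t and g e t+ (242 + 319 = 561) plus the double crossovers (17).
RF(g–e) = (561 + 17) / 2253 = 578/2253 = 0.2565 → 25.7 cM.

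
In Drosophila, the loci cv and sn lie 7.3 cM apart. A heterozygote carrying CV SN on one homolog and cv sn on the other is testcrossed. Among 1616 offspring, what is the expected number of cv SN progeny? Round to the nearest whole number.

59

A map distance of 7.3 cM corresponds to a recombination frequency of 0.073.
The F1 is CV SN / cv sn, so cv SN is a recombinant gamete class with expected frequency r/2 = 0.073/2 = 0.0365.
Expected number = 0.0365 × 1616 = 58.98 ≈ 59.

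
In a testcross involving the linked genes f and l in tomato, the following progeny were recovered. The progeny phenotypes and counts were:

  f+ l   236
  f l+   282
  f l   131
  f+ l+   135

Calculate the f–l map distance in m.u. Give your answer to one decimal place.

33.9 m.u.

The two most frequent classes, f+ l (236) and f l+ (282), are the parental types, so the F1 was f+ l / f l+.
The recombinant classes are f+ l+ and f l: 135 + 131 = 266.
Recombination frequency = 266/784 = 0.3393 ≈ 33.9%, i.e. 33.9 m.u.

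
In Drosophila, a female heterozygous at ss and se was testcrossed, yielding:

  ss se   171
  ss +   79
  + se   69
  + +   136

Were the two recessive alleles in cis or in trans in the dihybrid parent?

cis

The two most frequent classes are + + (136) and ss se (171); these are the parental (non-recombinant) types.
So the F1 carried + + on one chromosome and ss se on the other — the recessive alleles are on the same chromosome (cis / coupling).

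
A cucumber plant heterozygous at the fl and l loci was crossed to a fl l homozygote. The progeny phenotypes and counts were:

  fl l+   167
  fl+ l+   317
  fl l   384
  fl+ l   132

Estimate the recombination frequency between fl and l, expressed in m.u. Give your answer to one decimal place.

29.9 m.u.

The two most frequent classes, fl+ l+ (317) and fl l (384), are the parental types, so the F1 was fl+ l+ / fl l.
The recombinant classes are fl+ l and fl l+: 132 + 167 = 299.
Recombination frequency = 299/1000 = 0.2990 ≈ 29.9%, i.e. 29.9 m.u.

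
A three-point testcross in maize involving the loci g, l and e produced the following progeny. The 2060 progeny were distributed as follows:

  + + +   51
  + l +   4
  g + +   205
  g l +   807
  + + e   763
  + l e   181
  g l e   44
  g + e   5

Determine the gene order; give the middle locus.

g

The two most frequent reciprocal classes, g l + and + + e, are the parental types, so the F1 was g l + / + + e.
The two rarest classes, + l + and g + e, are the double crossovers. Comparing them with the parentals, only the g allele has switched, so g is the middle locus and the order is e – g – l.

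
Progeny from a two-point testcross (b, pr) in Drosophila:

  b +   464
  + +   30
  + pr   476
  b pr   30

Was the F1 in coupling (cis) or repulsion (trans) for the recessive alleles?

trans

The two most frequent classes are + pr (476) and b + (464); these are the parental (non-recombinant) types.
So the F1 carried + pr on one chromosome and b + on the other — the recessive alleles are on opposite chromosomes (trans / repulsion).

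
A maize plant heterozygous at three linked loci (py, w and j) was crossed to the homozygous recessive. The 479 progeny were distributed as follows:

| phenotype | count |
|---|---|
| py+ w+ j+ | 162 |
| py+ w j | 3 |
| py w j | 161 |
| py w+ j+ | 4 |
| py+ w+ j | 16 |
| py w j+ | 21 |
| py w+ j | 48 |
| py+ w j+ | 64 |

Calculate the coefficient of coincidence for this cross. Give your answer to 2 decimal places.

The two most frequent reciprocal classes, py w j and py+ w+ j+, are the parental types, so the F1 was py w j / py+ w+ j+.
The two rarest classes, py+ w j and py w+ j+, are the double crossovers. Comparing them with the parentals, only the py allele has switched, so py is the middle locus and the order is w – py – j.
w–py: (112 + 7)/479 = 0.2484; py–j: (37 + 7)/479 = 0.0919.
Expected DCO frequency = 0.2484 × 0.0919 ≈ 0.02283; observed = 7/479 ≈ 0.01461.
Coefficient of coincidence = 0.01461/0.02283 ≈ 0.64.

0.64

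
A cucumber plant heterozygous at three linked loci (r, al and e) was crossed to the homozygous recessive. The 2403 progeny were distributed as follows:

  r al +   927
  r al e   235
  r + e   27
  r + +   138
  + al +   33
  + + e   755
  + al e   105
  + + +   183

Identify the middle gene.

r

The two most frequent reciprocal classes, r al + and + + e, are the parental types, so the F1 was r al + / + + e.
The two rarest classes, + al + and r + e, are the double crossovers. Comparing them with the parentals, only the r allele has switched, so r is the middle locus and the order is e – r – al.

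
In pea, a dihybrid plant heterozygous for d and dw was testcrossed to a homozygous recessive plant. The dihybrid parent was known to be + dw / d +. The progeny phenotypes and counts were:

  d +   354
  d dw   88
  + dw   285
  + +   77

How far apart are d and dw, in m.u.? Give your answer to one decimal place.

20.5 m.u.

The recombinant classes are + + and d dw: 77 + 88 = 165.
Recombination frequency = 165/804 = 0.2052 ≈ 20.5%, i.e. 20.5 m.u.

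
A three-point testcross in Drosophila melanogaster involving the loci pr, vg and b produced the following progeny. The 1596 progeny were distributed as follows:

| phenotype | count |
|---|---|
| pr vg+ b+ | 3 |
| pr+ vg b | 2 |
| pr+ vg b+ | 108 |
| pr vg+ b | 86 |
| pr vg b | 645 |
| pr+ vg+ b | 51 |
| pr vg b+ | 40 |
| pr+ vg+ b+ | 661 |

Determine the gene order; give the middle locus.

pr

The two most frequent reciprocal classes, pr vg b and pr+ vg+ b+, are the parental types, so the F1 was pr vg b / pr+ vg+ b+.
The two rarest classes, pr+ vg b and pr vg+ b+, are the double crossovers. Comparing them with the parentals, only the pr allele has switched, so pr is the middle locus and the order is vg – pr – b.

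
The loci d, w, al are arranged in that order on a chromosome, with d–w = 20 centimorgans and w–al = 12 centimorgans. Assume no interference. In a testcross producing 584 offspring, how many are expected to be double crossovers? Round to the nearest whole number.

Map distances give recombination frequencies of 0.200 and 0.120 for the two intervals.
With no interference, expected double-crossover frequency = 0.200 × 0.120 = 0.02400.
Expected number = 0.02400 × 584 = 14.02 ≈ 14.

14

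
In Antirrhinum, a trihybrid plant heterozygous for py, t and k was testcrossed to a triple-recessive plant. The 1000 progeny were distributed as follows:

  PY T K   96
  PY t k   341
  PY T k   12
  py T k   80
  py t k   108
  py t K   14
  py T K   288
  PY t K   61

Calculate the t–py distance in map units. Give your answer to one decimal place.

23.0 map units

The two most frequent reciprocal classes, py T K and PY t k, are the parental types, so the F1 was py T K / PY t k.
The two rarest classes, py t K and PY T k, are the double crossovers. Comparing them with the parentals, only the t allele has switched, so t is the middle locus and the order is py – t – k.
Crossovers in the py–t interval produce the single-crossover classes PY T K and py t k (96 + 108 = 204) plus the double crossovers (26).
RF(py–t) = (204 + 26) / 1000 = 230/1000 = 0.2300 → 23.0 map units.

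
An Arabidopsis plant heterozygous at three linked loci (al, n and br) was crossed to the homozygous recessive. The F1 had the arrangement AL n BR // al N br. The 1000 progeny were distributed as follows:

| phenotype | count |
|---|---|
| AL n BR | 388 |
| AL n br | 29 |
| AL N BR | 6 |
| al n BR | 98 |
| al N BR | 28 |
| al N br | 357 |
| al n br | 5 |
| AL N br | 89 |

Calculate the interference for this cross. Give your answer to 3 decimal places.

The two rarest classes, AL N BR and al n br, are the double crossovers. Comparing them with the parentals, only the n allele has switched, so n is the middle locus and the order is br – n – al.
br–n: (57 + 11)/1000 = 0.0680; n–al: (187 + 11)/1000 = 0.1980.
Expected DCO frequency = 0.0680 × 0.1980 ≈ 0.01346; observed = 11/1000 ≈ 0.01100.
Coefficient of coincidence = 0.01100/0.01346 ≈ 0.817; interference = 1 − 0.817 = 0.183.

0.183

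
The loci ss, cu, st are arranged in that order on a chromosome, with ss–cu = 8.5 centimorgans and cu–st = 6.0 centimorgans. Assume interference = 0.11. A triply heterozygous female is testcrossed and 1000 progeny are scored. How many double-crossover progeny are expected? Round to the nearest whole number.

5

Map distances give recombination frequencies of 0.085 and 0.060 for the two intervals.
With interference 0.11 (so coincidence = 0.89), expected double-crossover frequency = 0.085 × 0.060 × 0.89 = 0.00454.
Expected number = 0.00454 × 1000 = 4.54 ≈ 5.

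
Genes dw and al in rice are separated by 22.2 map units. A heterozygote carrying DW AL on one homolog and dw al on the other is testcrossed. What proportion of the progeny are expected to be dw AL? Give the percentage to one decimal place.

A map distance of 22.2 map units corresponds to a recombination frequency of 0.222.
The F1 is DW AL / dw al, so dw AL is a recombinant gamete class with expected frequency r/2 = 0.222/2 = 0.1110.
That is 0.1110 = 11.1% of the progeny.

11.1%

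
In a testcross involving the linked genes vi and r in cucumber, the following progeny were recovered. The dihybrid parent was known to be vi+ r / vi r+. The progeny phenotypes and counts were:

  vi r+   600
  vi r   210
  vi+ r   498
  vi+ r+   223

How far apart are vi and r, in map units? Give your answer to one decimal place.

The recombinant classes are vi+ r+ and vi r: 223 + 210 = 433.
Recombination frequency = 433/1531 = 0.2828 ≈ 28.3%, i.e. 28.3 map units.

28.3 map units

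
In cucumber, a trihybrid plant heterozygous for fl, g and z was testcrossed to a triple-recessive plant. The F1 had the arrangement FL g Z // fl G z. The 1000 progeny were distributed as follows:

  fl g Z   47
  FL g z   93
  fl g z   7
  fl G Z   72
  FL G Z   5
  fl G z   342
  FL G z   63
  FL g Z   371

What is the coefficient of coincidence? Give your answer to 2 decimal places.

The two rarest classes, FL G Z and fl g z, are the double crossovers. Comparing them with the parentals, only the g allele has switched, so g is the middle locus and the order is fl – g – z.
fl–g: (110 + 12)/1000 = 0.1220; g–z: (165 + 12)/1000 = 0.1770.
Expected DCO frequency = 0.1220 × 0.1770 ≈ 0.02159; observed = 12/1000 ≈ 0.01200.
Coefficient of coincidence = 0.01200/0.02159 ≈ 0.56.

0.56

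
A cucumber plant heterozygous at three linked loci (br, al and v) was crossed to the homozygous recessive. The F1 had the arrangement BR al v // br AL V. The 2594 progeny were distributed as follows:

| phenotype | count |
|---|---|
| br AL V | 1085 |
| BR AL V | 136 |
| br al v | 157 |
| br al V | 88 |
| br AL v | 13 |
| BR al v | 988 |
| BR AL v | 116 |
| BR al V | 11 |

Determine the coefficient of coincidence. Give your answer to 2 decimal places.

The two rarest classes, BR al V and br AL v, are the double crossovers. Comparing them with the parentals, only the v allele has switched, so v is the middle locus and the order is br – v – al.
br–v: (293 + 24)/2594 = 0.1222; v–al: (204 + 24)/2594 = 0.0879.
Expected DCO frequency = 0.1222 × 0.0879 ≈ 0.01074; observed = 24/2594 ≈ 0.00925.
Coefficient of coincidence = 0.00925/0.01074 ≈ 0.86.

0.86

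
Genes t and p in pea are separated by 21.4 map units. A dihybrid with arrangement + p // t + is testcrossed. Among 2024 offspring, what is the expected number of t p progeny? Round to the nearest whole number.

A map distance of 21.4 map units corresponds to a recombination frequency of 0.214.
The F1 is + p / t +, so t p is a recombinant gamete class with expected frequency r/2 = 0.214/2 = 0.1070.
Expected number = 0.1070 × 2024 = 216.57 ≈ 217.

217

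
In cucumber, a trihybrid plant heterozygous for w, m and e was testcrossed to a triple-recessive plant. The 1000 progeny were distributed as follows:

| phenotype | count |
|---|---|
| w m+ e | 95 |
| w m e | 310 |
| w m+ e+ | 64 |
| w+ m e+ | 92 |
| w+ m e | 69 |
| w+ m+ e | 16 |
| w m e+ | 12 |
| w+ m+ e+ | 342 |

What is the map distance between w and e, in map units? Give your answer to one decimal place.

The two most frequent reciprocal classes, w+ m+ e+ and w m e, are the parental types, so the F1 was w+ m+ e+ / w m e.
The two rarest classes, w+ m+ e and w m e+, are the double crossovers. Comparing them with the parentals, only the e allele has switched, so e is the middle locus and the order is w – e – m.
Crossovers in the w–e interval produce the single-crossover classes w m+ e+ and w+ m e (64 + 69 = 133) plus the double crossovers (28).
RF(w–e) = (133 + 28) / 1000 = 161/1000 = 0.1610 → 16.1 map units.

16.1 map units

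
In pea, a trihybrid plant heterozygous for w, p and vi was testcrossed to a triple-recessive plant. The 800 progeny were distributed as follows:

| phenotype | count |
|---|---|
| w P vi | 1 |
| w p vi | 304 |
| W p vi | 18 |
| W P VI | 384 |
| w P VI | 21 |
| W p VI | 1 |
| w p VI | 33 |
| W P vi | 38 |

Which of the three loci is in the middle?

p

The two most frequent reciprocal classes, W P VI and w p vi, are the parental types, so the F1 was W P VI / w p vi.
The two rarest classes, W p VI and w P vi, are the double crossovers. Comparing them with the parentals, only the p allele has switched, so p is the middle locus and the order is vi – p – w.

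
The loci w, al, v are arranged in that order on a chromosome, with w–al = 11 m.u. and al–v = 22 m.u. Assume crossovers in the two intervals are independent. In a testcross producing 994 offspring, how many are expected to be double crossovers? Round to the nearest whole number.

24

Map distances give recombination frequencies of 0.110 and 0.220 for the two intervals.
With no interference, expected double-crossover frequency = 0.110 × 0.220 = 0.02420.
Expected number = 0.02420 × 994 = 24.05 ≈ 24.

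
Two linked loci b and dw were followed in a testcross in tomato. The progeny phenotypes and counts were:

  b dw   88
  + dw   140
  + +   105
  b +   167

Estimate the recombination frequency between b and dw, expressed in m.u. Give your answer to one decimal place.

38.6 m.u.

The two most frequent classes, + dw (140) and b + (167), are the parental types, so the F1 was + dw / b +.
The recombinant classes are + + and b dw: 105 + 88 = 193.
Recombination frequency = 193/500 = 0.3860 ≈ 38.6%, i.e. 38.6 m.u.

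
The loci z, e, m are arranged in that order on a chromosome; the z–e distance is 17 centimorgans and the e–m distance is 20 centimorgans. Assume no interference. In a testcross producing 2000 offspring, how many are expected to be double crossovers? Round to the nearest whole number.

68

Map distances give recombination frequencies of 0.170 and 0.200 for the two intervals.
With no interference, expected double-crossover frequency = 0.170 × 0.200 = 0.03400.
Expected number = 0.03400 × 2000 = 68.00 ≈ 68.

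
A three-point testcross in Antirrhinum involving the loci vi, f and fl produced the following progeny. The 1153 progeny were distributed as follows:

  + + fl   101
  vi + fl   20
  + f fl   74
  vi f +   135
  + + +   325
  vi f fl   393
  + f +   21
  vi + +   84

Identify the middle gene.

f

The two most frequent reciprocal classes, vi f fl and + + +, are the parental types, so the F1 was vi f fl / + + +.
The two rarest classes, vi + fl and + f +, are the double crossovers. Comparing them with the parentals, only the f allele has switched, so f is the middle locus and the order is vi – f – fl.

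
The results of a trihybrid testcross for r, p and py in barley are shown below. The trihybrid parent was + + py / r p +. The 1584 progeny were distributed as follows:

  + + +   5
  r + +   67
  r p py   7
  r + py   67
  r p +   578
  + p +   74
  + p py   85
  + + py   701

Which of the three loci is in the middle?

py

The two rarest classes, + + + and r p py, are the double crossovers. Comparing them with the parentals, only the py allele has switched, so py is the middle locus and the order is r – py – p.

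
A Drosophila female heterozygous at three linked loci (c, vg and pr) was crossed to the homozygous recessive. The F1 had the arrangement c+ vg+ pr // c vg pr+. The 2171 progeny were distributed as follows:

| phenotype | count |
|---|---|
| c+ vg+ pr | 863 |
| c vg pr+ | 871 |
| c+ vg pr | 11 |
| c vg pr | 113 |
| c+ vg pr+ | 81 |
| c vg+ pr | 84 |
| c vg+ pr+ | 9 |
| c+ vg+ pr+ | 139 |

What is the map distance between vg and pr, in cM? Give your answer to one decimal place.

The two rarest classes, c+ vg pr and c vg+ pr+, are the double crossovers. Comparing them with the parentals, only the vg allele has switched, so vg is the middle locus and the order is c – vg – pr.
Crossovers in the vg–pr interval produce the single-crossover classes c+ vg+ pr+ and c vg pr (139 + 113 = 252) plus the double crossovers (20).
RF(vg–pr) = (252 + 20) / 2171 = 272/2171 = 0.1253 → 12.5 cM.

12.5 cM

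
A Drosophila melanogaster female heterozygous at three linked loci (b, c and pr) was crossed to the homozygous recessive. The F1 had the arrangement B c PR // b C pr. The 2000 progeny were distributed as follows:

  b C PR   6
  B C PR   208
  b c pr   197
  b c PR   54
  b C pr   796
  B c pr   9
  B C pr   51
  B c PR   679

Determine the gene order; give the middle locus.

pr

The two rarest classes, B c pr and b C PR, are the double crossovers. Comparing them with the parentals, only the pr allele has switched, so pr is the middle locus and the order is c – pr – b.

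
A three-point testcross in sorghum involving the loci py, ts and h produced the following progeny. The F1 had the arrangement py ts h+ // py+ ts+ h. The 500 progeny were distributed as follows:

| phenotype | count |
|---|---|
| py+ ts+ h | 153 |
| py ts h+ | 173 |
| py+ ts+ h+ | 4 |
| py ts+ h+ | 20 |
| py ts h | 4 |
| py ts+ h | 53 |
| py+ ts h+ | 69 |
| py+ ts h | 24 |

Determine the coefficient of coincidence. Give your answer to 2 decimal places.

0.59

The two rarest classes, py ts h and py+ ts+ h+, are the double crossovers. Comparing them with the parentals, only the h allele has switched, so h is the middle locus and the order is py – h – ts.
py–h: (122 + 8)/500 = 0.2600; h–ts: (44 + 8)/500 = 0.1040.
Expected DCO frequency = 0.2600 × 0.1040 ≈ 0.02704; observed = 8/500 ≈ 0.01600.
Coefficient of coincidence = 0.01600/0.02704 ≈ 0.59.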